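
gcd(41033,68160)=1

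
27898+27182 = 55080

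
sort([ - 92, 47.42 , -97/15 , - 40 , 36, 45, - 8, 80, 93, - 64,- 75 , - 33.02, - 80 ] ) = [ - 92, - 80, - 75, - 64,-40, - 33.02, - 8, - 97/15,  36, 45, 47.42, 80, 93 ] 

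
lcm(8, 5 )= 40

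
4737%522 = 39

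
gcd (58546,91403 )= 1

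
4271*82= 350222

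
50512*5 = 252560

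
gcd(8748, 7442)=2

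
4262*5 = 21310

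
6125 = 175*35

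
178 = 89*2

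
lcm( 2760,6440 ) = 19320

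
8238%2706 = 120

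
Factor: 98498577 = 3^1*32832859^1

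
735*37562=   27608070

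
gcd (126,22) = 2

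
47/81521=47/81521 = 0.00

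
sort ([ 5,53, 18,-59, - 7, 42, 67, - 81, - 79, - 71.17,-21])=[ - 81, - 79, - 71.17, - 59, - 21,  -  7, 5, 18, 42,53,  67]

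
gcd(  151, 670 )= 1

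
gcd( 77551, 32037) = 1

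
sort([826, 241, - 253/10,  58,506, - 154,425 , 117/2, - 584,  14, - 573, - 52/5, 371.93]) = [ - 584, - 573, - 154, - 253/10, - 52/5 , 14,58 , 117/2, 241, 371.93, 425,506, 826 ]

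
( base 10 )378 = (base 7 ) 1050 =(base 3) 112000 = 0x17A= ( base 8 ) 572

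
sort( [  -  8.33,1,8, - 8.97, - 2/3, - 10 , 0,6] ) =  [ - 10, - 8.97, - 8.33 , - 2/3,0, 1, 6,8 ]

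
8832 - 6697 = 2135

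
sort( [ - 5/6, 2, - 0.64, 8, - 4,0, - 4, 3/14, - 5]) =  [ - 5, - 4, - 4, - 5/6, - 0.64, 0,3/14, 2 , 8]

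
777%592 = 185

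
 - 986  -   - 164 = -822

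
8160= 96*85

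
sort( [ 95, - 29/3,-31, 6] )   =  [  -  31,  -  29/3,  6, 95]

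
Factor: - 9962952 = - 2^3*3^1*17^1*24419^1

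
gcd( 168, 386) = 2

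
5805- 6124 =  - 319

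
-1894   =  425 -2319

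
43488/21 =14496/7= 2070.86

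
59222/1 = 59222 =59222.00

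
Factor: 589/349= 19^1*31^1*349^ (-1)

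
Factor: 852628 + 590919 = 7^1 * 206221^1 = 1443547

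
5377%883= 79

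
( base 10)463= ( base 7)1231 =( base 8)717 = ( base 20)133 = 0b111001111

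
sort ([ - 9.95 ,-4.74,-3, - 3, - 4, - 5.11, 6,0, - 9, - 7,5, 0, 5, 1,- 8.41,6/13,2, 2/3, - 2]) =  [ - 9.95,-9,  -  8.41, - 7, - 5.11 , - 4.74 , - 4, - 3, - 3, -2,0, 0,6/13, 2/3,  1,2, 5, 5, 6 ] 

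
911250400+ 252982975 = 1164233375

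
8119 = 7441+678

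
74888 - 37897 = 36991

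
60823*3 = 182469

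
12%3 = 0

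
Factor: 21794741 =21794741^1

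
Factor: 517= 11^1*47^1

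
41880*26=1088880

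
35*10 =350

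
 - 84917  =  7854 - 92771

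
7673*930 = 7135890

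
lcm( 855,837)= 79515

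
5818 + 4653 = 10471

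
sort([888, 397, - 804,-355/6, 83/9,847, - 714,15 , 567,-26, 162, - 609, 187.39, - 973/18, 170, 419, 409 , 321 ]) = [ - 804, - 714,  -  609, - 355/6,-973/18, - 26, 83/9, 15, 162,170 , 187.39, 321, 397 , 409, 419  ,  567,847, 888]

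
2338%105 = 28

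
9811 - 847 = 8964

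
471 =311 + 160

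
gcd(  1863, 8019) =81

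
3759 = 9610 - 5851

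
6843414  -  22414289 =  - 15570875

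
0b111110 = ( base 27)28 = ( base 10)62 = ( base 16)3e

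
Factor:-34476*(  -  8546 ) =2^3  *  3^1*13^2 * 17^1*4273^1  =  294631896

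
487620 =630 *774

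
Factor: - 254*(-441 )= 2^1*3^2*7^2*127^1  =  112014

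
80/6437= 80/6437=0.01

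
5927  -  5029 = 898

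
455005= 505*901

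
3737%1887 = 1850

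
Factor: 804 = 2^2 * 3^1 *67^1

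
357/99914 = 357/99914 =0.00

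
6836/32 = 213 + 5/8= 213.62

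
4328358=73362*59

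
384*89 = 34176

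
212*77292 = 16385904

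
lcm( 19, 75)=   1425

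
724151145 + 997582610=1721733755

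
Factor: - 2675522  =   - 2^1*47^1*28463^1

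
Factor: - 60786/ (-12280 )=99/20  =  2^(-2 )*3^2*5^ (-1)*11^1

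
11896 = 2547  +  9349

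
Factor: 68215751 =61^1*1118291^1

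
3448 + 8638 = 12086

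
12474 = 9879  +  2595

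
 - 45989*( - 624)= 28697136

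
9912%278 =182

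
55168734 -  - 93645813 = 148814547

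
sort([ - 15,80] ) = [ - 15, 80 ] 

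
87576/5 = 87576/5 = 17515.20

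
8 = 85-77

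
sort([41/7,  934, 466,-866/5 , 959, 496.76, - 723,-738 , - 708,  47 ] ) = [ - 738, - 723 , - 708,- 866/5,41/7, 47,  466, 496.76, 934, 959]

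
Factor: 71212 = 2^2*19^1*937^1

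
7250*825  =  5981250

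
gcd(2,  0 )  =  2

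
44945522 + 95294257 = 140239779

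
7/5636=7/5636 = 0.00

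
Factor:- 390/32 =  - 195/16  =  -2^(-4)*3^1*5^1 * 13^1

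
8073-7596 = 477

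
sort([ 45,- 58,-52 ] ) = [ - 58 , - 52,45]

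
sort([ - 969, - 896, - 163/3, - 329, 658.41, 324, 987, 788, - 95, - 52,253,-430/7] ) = [ - 969, - 896, - 329, - 95, - 430/7,- 163/3, - 52 , 253, 324, 658.41, 788,  987]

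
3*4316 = 12948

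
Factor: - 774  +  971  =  197^1= 197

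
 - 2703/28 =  - 2703/28 = - 96.54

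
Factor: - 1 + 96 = 5^1 * 19^1  =  95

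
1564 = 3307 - 1743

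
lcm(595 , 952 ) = 4760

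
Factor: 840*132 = 110880 = 2^5 * 3^2*5^1*7^1*11^1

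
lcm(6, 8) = 24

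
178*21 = 3738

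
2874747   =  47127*61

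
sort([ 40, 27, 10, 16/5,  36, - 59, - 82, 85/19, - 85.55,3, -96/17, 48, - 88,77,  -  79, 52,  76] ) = [ - 88 , - 85.55,-82 , - 79,-59, - 96/17, 3,  16/5,  85/19,10 , 27,36, 40,48,52,76,77 ]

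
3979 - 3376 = 603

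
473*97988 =46348324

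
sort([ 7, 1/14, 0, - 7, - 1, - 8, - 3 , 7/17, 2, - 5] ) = [ - 8, - 7, -5, - 3,-1, 0, 1/14,7/17,2,  7 ] 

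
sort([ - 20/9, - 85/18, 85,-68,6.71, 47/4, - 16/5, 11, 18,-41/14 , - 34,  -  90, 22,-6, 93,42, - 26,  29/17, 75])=[-90,- 68,-34,  -  26, - 6, -85/18,-16/5, - 41/14, - 20/9,29/17,6.71,11, 47/4, 18,22, 42,75, 85,  93 ] 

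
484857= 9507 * 51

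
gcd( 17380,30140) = 220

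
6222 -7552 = -1330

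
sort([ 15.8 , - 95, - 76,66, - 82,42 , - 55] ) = [ - 95, - 82, - 76, - 55,15.8,42, 66]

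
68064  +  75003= 143067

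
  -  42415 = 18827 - 61242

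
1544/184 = 8+9/23 = 8.39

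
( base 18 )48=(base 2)1010000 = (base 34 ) 2c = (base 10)80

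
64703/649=99  +  452/649 = 99.70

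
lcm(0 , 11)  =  0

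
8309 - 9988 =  - 1679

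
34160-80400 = -46240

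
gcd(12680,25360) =12680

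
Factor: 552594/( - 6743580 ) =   -  92099/1123930   =  - 2^( - 1) *5^( - 1)*7^1*59^1*71^( - 1 ) *223^1*1583^( - 1 )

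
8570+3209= 11779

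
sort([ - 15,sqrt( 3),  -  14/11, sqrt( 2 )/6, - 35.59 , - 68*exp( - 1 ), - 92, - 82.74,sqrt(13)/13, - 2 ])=[ - 92, - 82.74, - 35.59, - 68*exp(-1), - 15, - 2,-14/11,sqrt(2 )/6, sqrt( 13 ) /13,sqrt( 3)]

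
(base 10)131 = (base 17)7c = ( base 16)83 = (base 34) 3t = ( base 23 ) 5G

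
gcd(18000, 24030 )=90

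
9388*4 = 37552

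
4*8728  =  34912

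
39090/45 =2606/3 = 868.67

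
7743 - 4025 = 3718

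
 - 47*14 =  - 658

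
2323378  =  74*31397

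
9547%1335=202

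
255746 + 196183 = 451929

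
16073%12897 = 3176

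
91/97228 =91/97228= 0.00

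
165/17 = 9+12/17 = 9.71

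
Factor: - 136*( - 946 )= 128656 = 2^4*11^1*17^1*43^1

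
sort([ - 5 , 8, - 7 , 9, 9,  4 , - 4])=[ - 7 , - 5, - 4,4,8,9, 9]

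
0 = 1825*0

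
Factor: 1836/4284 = 3^1*7^( - 1) = 3/7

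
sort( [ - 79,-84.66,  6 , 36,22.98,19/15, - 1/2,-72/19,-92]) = [ - 92, - 84.66,  -  79 , - 72/19,-1/2,19/15,6,22.98,36] 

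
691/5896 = 691/5896 = 0.12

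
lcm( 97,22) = 2134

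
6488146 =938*6917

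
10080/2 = 5040 = 5040.00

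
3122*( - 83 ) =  - 259126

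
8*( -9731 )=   -  77848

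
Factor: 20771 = 20771^1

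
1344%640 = 64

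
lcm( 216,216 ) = 216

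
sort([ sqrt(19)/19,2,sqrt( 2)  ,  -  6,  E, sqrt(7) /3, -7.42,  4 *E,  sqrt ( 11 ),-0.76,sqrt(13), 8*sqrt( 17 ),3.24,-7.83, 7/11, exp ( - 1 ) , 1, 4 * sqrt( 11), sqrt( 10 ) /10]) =[ - 7.83, - 7.42, - 6,  -  0.76,  sqrt ( 19)/19, sqrt( 10 )/10, exp( - 1 ),7/11,sqrt( 7) /3 , 1,sqrt(2 ), 2,E, 3.24, sqrt( 11), sqrt(13),4*E,4*sqrt ( 11 ),8*sqrt(17)] 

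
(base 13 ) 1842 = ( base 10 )3603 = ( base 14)1455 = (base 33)3a6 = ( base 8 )7023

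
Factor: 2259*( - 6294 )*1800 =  - 25592662800 =- 2^4* 3^5*5^2 * 251^1*1049^1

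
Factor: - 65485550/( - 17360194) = 5^2 * 13^1*241^( - 1 )*36017^(  -  1)*100747^1 = 32742775/8680097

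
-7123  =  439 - 7562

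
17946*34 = 610164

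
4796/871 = 4796/871 = 5.51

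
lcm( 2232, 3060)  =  189720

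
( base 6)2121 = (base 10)481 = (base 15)221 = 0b111100001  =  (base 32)f1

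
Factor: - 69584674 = -2^1*34792337^1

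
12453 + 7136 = 19589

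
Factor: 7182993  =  3^1*17^1*127^1*1109^1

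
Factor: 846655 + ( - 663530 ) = 183125  =  5^4*293^1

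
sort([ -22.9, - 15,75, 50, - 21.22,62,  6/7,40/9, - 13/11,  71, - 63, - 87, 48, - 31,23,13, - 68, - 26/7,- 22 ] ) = [ - 87, - 68, - 63, - 31,-22.9,-22, - 21.22, - 15, - 26/7, - 13/11, 6/7,40/9 , 13,23, 48 , 50,62, 71,75] 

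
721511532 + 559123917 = 1280635449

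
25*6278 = 156950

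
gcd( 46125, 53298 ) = 9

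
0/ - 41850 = 0/1 = - 0.00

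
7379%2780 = 1819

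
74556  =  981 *76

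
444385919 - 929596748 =  -  485210829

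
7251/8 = 906+3/8 = 906.38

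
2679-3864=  - 1185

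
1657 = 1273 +384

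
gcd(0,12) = 12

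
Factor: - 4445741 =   -  31^1*61^1*2351^1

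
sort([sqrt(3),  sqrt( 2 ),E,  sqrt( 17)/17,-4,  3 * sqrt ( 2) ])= [ - 4, sqrt ( 17) /17 , sqrt( 2 ),sqrt (3 ),E,  3*sqrt (2 ) ]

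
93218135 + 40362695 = 133580830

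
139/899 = 139/899 = 0.15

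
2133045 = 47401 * 45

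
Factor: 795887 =43^1*83^1*223^1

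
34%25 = 9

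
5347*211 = 1128217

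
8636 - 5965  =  2671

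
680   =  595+85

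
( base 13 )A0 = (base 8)202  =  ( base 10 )130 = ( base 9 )154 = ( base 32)42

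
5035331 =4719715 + 315616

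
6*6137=36822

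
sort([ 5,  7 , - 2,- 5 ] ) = [-5, - 2,5,7 ] 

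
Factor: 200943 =3^2 * 83^1*269^1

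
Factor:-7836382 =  - 2^1*1933^1*2027^1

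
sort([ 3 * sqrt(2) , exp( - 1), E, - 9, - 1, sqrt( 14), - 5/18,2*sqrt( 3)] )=[  -  9, - 1,-5/18, exp(  -  1), E,  2*sqrt(3), sqrt(14),  3*sqrt (2)]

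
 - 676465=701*( - 965)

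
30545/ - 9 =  - 30545/9 = - 3393.89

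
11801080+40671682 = 52472762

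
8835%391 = 233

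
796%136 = 116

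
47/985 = 47/985 = 0.05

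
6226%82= 76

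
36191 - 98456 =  - 62265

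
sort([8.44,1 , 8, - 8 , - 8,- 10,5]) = [ - 10, - 8, - 8,1, 5 , 8,8.44]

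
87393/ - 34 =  - 2571+21/34=- 2570.38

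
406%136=134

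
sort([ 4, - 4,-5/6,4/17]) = [ - 4, - 5/6,  4/17,4] 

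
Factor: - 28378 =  - 2^1*7^1*  2027^1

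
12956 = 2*6478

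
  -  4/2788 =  - 1 + 696/697 = - 0.00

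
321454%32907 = 25291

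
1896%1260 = 636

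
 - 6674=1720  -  8394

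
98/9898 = 1/101 = 0.01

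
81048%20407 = 19827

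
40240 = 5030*8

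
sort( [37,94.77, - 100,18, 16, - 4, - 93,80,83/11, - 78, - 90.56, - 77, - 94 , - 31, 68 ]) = [ - 100, - 94, -93, - 90.56,-78, - 77, - 31, - 4,83/11,16,18,37,68, 80,94.77 ] 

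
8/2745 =8/2745 = 0.00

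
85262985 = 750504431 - 665241446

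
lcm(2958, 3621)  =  210018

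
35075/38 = 35075/38  =  923.03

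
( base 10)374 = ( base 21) HH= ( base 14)1CA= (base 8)566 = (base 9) 455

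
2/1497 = 2/1497= 0.00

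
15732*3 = 47196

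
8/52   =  2/13 = 0.15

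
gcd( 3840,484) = 4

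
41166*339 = 13955274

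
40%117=40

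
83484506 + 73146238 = 156630744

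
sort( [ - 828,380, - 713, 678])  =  [  -  828,- 713,380,678]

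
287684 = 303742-16058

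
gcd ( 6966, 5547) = 129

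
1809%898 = 13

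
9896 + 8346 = 18242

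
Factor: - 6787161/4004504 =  - 2^( - 3) * 3^2 * 7^( - 1)*19^2  *  43^ ( - 1)*1663^( - 1)*2089^1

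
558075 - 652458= - 94383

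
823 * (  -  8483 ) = -6981509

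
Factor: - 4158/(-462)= 3^2  =  9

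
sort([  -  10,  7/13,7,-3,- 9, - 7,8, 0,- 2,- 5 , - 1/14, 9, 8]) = [ - 10, - 9,-7, - 5,-3, - 2,-1/14, 0,7/13 , 7, 8, 8, 9] 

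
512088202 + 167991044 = 680079246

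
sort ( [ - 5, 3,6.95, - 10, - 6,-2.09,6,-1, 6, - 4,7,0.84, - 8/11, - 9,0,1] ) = [ - 10, - 9,  -  6, - 5, - 4, - 2.09,  -  1 , - 8/11,0,0.84,1,  3,6, 6, 6.95,7 ]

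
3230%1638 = 1592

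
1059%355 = 349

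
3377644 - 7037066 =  - 3659422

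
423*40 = 16920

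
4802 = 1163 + 3639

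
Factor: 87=3^1*29^1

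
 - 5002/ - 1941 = 5002/1941 = 2.58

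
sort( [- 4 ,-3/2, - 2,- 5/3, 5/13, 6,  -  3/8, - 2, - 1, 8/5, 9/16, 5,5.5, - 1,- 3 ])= [  -  4, - 3, - 2, - 2,-5/3, - 3/2 , - 1, - 1, - 3/8, 5/13,  9/16,  8/5, 5,5.5,6] 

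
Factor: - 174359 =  - 113^1* 1543^1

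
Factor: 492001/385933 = 31^1*41^(-1)*59^1 * 269^1 * 9413^(  -  1) 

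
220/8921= 20/811 =0.02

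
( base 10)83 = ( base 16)53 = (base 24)3B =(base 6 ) 215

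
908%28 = 12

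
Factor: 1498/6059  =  2^1* 7^1 * 73^(-1)*83^( - 1 )*107^1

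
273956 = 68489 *4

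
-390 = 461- 851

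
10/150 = 1/15 = 0.07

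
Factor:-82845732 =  - 2^2*3^1*6903811^1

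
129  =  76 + 53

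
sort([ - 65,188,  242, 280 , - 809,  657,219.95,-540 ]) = [-809 , - 540, - 65,  188,219.95 , 242,280, 657 ] 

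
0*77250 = 0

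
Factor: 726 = 2^1*3^1*11^2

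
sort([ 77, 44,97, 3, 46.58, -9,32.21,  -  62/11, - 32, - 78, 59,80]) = [ - 78, - 32, - 9, - 62/11 , 3, 32.21 , 44,  46.58, 59, 77, 80,97 ] 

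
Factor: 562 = 2^1*281^1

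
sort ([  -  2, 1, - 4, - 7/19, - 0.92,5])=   [-4,-2, - 0.92, - 7/19, 1,5 ]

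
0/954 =0 = 0.00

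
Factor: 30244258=2^1*11^1*17^1*193^1*419^1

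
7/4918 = 7/4918=   0.00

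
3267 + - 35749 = - 32482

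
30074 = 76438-46364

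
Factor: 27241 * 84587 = 2304234467=251^1*337^1*27241^1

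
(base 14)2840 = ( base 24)C88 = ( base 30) 7R2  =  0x1BC8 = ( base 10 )7112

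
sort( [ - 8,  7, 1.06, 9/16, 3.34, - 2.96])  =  [ - 8 , - 2.96,9/16,1.06,3.34,7]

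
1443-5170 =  - 3727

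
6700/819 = 6700/819= 8.18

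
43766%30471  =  13295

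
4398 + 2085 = 6483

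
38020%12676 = 12668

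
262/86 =3+2/43 = 3.05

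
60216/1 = 60216 = 60216.00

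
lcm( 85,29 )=2465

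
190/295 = 38/59 =0.64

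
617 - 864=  - 247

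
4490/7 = 4490/7 = 641.43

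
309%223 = 86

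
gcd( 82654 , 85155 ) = 1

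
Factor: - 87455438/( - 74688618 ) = 43727719/37344309=3^( - 1)*7^1  *47^1 * 277^( -1 )*44939^(-1)*132911^1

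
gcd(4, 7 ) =1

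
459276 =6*76546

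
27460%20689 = 6771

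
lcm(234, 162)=2106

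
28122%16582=11540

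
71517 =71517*1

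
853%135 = 43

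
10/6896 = 5/3448  =  0.00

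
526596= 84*6269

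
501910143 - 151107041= 350803102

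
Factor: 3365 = 5^1*673^1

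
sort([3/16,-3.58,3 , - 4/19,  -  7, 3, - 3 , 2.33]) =[ - 7, - 3.58, - 3 , - 4/19 , 3/16, 2.33,  3,3] 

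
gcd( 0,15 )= 15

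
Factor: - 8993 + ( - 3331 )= - 2^2 * 3^1*13^1 * 79^1 = - 12324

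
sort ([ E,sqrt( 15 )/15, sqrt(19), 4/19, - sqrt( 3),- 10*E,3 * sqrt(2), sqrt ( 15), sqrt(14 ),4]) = [ - 10*E,-sqrt(3 ),4/19,sqrt( 15 ) /15 , E,sqrt( 14),sqrt(15 ),4,3*sqrt(2),sqrt(19) ]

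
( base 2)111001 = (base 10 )57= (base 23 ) 2b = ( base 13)45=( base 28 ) 21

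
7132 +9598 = 16730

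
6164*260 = 1602640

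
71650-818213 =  - 746563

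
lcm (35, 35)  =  35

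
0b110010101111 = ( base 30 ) 3I7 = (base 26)4kn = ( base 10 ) 3247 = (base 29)3os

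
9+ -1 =8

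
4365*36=157140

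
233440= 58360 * 4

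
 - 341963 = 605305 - 947268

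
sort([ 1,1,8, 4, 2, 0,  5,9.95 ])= [ 0,1, 1, 2 , 4 , 5 , 8, 9.95]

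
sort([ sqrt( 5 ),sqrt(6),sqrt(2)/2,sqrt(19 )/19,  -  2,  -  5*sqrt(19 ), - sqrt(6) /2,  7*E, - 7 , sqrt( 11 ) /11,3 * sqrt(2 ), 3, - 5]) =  [  -  5 * sqrt(19), - 7, - 5, - 2,-sqrt(6)/2,sqrt ( 19)/19,sqrt(11 )/11,sqrt (2 ) /2, sqrt(5),sqrt(6 ), 3,3* sqrt(2 ), 7*E] 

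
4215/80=843/16 = 52.69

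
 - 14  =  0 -14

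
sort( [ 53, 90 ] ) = [53, 90]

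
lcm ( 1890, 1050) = 9450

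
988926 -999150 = -10224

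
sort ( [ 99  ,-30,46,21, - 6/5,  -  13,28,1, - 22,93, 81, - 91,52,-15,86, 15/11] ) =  [ - 91, - 30, - 22, - 15,-13 , - 6/5,1, 15/11, 21  ,  28,46,52,81,  86, 93,99 ] 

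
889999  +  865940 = 1755939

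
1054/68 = 15 + 1/2= 15.50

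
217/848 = 217/848 = 0.26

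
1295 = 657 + 638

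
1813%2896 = 1813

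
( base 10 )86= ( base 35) 2g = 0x56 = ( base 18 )4E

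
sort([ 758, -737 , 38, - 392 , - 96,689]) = [ - 737, - 392,-96, 38,689,758]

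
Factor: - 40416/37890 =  - 16/15 = -2^4*3^(  -  1)*5^(- 1) 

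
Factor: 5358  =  2^1*3^1*19^1 * 47^1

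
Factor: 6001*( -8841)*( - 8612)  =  456908290692 = 2^2*3^1 *7^1*17^1*353^1 * 421^1 * 2153^1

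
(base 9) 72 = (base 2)1000001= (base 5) 230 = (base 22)2l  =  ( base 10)65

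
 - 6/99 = - 1 + 31/33  =  - 0.06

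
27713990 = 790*35081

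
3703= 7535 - 3832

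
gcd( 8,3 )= 1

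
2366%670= 356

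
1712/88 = 214/11 = 19.45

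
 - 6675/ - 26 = 6675/26 =256.73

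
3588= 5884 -2296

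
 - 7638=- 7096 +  - 542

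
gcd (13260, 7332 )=156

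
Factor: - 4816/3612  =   - 2^2*3^ ( - 1 ) = - 4/3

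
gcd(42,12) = 6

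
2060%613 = 221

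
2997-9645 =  - 6648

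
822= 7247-6425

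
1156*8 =9248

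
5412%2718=2694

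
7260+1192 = 8452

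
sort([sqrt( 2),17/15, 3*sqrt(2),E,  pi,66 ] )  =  [ 17/15, sqrt(2 ), E, pi,3 * sqrt ( 2), 66 ] 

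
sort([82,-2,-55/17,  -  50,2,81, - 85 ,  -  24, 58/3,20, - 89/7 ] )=[-85 , - 50, - 24, - 89/7, - 55/17,-2 , 2, 58/3,20, 81,82]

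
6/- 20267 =-6/20267=- 0.00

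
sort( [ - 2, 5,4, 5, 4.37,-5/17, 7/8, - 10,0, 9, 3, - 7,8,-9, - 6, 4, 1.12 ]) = [-10,-9, - 7, - 6,-2, - 5/17, 0, 7/8,1.12, 3,  4, 4,4.37, 5, 5, 8,9]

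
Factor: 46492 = 2^2*59^1  *197^1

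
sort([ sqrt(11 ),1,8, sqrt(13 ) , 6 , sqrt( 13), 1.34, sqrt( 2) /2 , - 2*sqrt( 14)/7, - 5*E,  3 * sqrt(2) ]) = [ - 5*E, - 2*sqrt (14 ) /7 , sqrt(2)/2, 1,1.34 , sqrt( 11),  sqrt( 13) , sqrt( 13 ), 3*sqrt ( 2),  6,8 ] 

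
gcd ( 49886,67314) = 2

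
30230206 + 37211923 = 67442129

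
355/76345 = 71/15269 = 0.00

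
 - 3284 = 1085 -4369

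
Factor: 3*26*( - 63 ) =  - 2^1*3^3*7^1 * 13^1 = -4914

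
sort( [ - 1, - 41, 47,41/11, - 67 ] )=[ - 67, - 41, - 1, 41/11,47]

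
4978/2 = 2489= 2489.00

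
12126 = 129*94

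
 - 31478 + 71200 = 39722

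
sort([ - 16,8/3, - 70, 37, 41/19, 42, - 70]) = [ - 70,-70, - 16,41/19,8/3,37,42]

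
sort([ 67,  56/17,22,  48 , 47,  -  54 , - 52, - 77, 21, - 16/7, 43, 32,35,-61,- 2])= [ - 77,-61, - 54, - 52 , - 16/7,-2,56/17,21,22,32,35 , 43, 47, 48,67 ]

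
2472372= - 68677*( - 36 ) 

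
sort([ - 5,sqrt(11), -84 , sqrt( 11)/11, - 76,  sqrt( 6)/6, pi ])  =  [ - 84,-76, - 5,sqrt( 11 ) /11,sqrt(6) /6,pi,sqrt( 11)]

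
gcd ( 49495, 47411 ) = 521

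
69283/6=69283/6  =  11547.17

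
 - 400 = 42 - 442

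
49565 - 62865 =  - 13300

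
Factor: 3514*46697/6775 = 2^1*5^( - 2) *7^3*251^1*271^( - 1 )*953^1 = 164093258/6775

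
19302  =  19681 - 379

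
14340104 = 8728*1643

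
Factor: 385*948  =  364980 = 2^2*3^1*5^1*7^1*11^1*79^1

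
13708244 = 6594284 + 7113960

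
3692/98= 37+33/49 =37.67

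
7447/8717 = 7447/8717 = 0.85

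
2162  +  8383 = 10545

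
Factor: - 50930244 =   -  2^2 * 3^2*53^1*26693^1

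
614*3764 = 2311096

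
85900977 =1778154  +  84122823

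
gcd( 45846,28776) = 6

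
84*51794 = 4350696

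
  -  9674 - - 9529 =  - 145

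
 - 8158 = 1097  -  9255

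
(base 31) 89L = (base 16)1F34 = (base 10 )7988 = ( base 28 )a58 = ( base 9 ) 11855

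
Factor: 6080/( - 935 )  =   - 1216/187 = - 2^6 *11^( - 1)*17^ (-1)*19^1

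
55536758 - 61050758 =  - 5514000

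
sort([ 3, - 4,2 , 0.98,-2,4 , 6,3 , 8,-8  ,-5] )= [  -  8, - 5 ,- 4, - 2,  0.98, 2,3, 3 , 4,6, 8] 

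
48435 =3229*15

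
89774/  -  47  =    -  1911 + 43/47 = - 1910.09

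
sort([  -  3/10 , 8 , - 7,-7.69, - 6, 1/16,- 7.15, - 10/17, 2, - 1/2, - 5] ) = [ - 7.69,- 7.15, - 7 , -6 , - 5, - 10/17 , - 1/2,-3/10,  1/16,2,  8 ] 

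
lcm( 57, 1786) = 5358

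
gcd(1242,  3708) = 18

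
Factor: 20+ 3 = 23^1 = 23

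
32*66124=2115968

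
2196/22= 1098/11= 99.82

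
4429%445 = 424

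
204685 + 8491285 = 8695970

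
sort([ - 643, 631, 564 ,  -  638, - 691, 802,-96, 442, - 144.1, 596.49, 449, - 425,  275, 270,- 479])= [  -  691, - 643, - 638,-479, - 425, - 144.1,-96, 270, 275,442, 449, 564, 596.49,631,802 ] 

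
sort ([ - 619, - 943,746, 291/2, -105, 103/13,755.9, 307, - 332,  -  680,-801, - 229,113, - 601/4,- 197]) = [ - 943, - 801,-680, - 619, - 332, - 229, - 197, - 601/4,-105, 103/13, 113,291/2,307,  746, 755.9]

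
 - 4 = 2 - 6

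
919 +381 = 1300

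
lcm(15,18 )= 90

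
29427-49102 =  - 19675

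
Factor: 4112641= 13^1*47^1*53^1*127^1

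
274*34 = 9316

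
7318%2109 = 991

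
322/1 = 322=322.00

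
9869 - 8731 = 1138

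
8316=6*1386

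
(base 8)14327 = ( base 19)HBD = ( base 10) 6359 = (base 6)45235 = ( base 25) a49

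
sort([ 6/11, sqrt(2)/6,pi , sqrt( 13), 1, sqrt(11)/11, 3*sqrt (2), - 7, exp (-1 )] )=[-7, sqrt(2)/6, sqrt (11)/11 , exp (  -  1), 6/11, 1, pi,sqrt( 13 ) , 3*sqrt (2) ]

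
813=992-179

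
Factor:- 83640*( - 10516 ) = 2^5*3^1 *5^1 * 11^1 * 17^1*41^1*239^1 = 879558240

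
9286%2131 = 762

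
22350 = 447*50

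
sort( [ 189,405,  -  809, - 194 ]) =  [ -809, - 194, 189, 405]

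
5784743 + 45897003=51681746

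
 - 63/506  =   - 1 + 443/506 = - 0.12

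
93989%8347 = 2172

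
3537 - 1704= 1833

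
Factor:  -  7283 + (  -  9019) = -16302 =-2^1*3^1*11^1*13^1*19^1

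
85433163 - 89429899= -3996736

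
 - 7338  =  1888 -9226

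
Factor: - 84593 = -29^1*2917^1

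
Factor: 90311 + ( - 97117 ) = -2^1*41^1*83^1 = -6806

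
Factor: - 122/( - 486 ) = 61/243  =  3^( - 5)*61^1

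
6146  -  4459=1687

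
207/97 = 207/97=2.13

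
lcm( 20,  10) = 20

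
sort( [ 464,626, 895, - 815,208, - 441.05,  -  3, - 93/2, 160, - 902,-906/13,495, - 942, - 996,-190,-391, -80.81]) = [ - 996, - 942,-902, - 815, - 441.05, - 391, - 190, - 80.81, - 906/13, - 93/2, - 3,160, 208,464,495,626 , 895]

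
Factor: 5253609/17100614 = 2^(-1 )*3^1*127^1*137^( - 1 ) * 139^ ( - 1 )*449^( - 1)*13789^1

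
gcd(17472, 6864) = 624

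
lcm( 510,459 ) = 4590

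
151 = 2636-2485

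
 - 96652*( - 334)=32281768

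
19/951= 19/951 = 0.02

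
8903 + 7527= 16430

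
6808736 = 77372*88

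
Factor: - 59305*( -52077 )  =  3088426485 = 3^1*5^1*29^1*409^1 * 17359^1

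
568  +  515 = 1083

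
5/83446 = 5/83446 = 0.00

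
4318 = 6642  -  2324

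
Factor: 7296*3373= 24609408=2^7*3^1*19^1*3373^1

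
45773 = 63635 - 17862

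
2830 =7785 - 4955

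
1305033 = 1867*699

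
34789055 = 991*35105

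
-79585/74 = -79585/74 = -1075.47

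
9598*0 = 0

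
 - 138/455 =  - 1+317/455=   - 0.30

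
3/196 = 3/196 = 0.02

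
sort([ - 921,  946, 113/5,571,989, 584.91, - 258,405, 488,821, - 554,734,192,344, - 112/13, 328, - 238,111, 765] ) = [ - 921, - 554, - 258, - 238, - 112/13, 113/5, 111,192,328, 344 , 405,  488,571, 584.91, 734,765,821,946 , 989 ]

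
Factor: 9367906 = 2^1 * 4683953^1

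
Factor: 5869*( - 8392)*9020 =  - 2^5*5^1*11^1*41^1*1049^1* 5869^1 = - 444258884960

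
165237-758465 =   -  593228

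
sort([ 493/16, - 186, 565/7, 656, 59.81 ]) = [ - 186, 493/16, 59.81, 565/7,656] 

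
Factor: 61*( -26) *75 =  - 2^1*3^1*5^2 * 13^1* 61^1 = - 118950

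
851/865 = 851/865 = 0.98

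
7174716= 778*9222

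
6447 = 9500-3053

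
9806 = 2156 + 7650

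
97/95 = 97/95  =  1.02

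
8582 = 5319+3263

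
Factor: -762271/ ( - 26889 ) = 3^ ( - 1) * 79^1 * 8963^( - 1 ) * 9649^1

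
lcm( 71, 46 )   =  3266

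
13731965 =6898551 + 6833414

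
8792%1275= 1142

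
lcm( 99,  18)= 198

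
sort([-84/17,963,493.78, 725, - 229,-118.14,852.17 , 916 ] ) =[ - 229 , - 118.14, -84/17, 493.78, 725,852.17,916, 963 ]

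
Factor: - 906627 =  - 3^1*17^1*29^1*613^1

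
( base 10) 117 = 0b1110101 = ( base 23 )52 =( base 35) 3c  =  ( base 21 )5c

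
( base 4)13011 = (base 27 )gl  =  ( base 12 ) 319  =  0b111000101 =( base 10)453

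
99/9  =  11 = 11.00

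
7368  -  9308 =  - 1940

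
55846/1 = 55846 = 55846.00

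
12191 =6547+5644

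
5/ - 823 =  - 5/823 = - 0.01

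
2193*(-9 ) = - 19737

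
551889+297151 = 849040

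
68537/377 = 181+300/377 = 181.80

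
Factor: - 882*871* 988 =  - 759003336 = - 2^3*3^2*7^2*13^2*19^1*67^1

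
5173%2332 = 509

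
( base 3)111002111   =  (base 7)36553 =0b10010101001000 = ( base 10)9544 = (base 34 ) 88o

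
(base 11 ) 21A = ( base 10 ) 263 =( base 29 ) 92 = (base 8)407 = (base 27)9K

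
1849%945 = 904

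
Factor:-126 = -2^1*3^2*7^1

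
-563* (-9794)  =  5514022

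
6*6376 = 38256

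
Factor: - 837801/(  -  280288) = 2^( - 5)*3^2*19^( - 1)*461^( - 1) *93089^1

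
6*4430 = 26580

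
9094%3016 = 46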